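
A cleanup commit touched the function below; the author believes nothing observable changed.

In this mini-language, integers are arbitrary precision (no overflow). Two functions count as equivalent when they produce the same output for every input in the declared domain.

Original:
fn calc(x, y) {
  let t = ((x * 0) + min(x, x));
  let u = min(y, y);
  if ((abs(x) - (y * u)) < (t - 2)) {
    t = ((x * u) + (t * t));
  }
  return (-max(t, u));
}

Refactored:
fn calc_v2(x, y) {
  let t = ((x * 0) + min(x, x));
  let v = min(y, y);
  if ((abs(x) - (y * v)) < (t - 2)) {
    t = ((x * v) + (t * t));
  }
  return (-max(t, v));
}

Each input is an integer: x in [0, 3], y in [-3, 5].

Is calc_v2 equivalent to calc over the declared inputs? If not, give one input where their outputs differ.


Equivalent — the differences include local variable names differ, yet no declared input distinguishes the two.
One worked example (x=3, y=-3) — calc: t becomes 3; next u becomes -3; next ((abs(x) - (y * u)) < (t - 2)) evaluates to true; next t becomes 0; next final value 0; calc_v2: t becomes 3; next v becomes -3; next ((abs(x) - (y * v)) < (t - 2)) evaluates to true; next t becomes 0; next final value 0; agreement on 0.
Checked all 36 inputs in the declared domain: the outputs agree on every one.
verdict: equivalent


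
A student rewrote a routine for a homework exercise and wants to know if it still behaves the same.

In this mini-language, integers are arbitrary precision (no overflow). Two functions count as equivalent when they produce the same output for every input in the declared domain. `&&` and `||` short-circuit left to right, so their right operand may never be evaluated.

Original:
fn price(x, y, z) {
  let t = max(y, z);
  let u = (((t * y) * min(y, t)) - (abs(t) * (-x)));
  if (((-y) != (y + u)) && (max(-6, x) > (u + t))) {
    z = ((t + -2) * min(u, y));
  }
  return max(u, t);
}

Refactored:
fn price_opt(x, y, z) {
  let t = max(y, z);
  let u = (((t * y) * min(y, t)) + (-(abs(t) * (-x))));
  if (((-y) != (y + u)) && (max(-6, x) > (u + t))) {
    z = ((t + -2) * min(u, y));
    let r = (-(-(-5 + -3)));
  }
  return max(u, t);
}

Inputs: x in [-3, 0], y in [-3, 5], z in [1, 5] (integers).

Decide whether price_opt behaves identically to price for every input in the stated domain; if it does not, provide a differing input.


Comparing the listings, the differences include: constant usage differs; local variable names differ; arithmetic usage differs; statement counts differ.
Spot check at x=-1, y=0, z=4 — price: t becomes 4; next u becomes -4; next (((-y) != (y + u)) && (max(-6, x) > (u + t))) evaluates to false; next final value 4. price_opt: t becomes 4; next u becomes -4; next (((-y) != (y + u)) && (max(-6, x) > (u + t))) evaluates to false; next final value 4. Both give 4.
Sweeping the whole domain (180 inputs) finds no disagreement.
verdict: equivalent


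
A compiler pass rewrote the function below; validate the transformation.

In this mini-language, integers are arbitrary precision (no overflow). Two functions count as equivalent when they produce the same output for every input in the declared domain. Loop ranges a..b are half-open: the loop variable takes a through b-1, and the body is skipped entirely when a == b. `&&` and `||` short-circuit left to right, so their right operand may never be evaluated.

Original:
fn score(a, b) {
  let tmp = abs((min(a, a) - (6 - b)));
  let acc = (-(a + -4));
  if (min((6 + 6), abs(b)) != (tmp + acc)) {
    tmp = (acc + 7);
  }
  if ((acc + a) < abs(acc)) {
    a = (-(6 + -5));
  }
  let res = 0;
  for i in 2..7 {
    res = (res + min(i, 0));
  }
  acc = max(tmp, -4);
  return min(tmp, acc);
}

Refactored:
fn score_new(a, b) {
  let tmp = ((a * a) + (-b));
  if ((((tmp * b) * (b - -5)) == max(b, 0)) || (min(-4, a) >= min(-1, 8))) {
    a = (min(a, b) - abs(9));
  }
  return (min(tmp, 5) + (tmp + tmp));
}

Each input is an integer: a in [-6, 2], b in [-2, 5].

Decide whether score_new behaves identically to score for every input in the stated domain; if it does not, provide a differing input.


a=-6, b=-2 yields 17 from score but 81 from score_new.
verdict: not equivalent; witness: a=-6, b=-2


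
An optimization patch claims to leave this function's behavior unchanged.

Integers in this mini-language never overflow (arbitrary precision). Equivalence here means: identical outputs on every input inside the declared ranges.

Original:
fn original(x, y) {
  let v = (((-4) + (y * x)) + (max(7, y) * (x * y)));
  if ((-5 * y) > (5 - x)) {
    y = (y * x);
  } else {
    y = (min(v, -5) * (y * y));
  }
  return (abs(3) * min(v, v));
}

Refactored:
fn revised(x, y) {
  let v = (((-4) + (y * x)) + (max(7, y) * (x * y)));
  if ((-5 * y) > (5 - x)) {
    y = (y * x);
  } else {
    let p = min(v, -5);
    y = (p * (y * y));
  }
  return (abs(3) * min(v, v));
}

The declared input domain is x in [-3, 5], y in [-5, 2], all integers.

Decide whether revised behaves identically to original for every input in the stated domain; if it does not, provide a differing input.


This is a faithful refactor — local variable names differ, and statement counts differ, but the computed results match everywhere.
As a probe, take x=4, y=-3: original runs v = -100; ((-5 * y) > (5 - x)) -> true; y = -12; return -300; revised runs v = -100; ((-5 * y) > (5 - x)) -> true; y = -12; return -300; both end at -300.
Sweeping the whole domain (72 inputs) finds no disagreement.
verdict: equivalent


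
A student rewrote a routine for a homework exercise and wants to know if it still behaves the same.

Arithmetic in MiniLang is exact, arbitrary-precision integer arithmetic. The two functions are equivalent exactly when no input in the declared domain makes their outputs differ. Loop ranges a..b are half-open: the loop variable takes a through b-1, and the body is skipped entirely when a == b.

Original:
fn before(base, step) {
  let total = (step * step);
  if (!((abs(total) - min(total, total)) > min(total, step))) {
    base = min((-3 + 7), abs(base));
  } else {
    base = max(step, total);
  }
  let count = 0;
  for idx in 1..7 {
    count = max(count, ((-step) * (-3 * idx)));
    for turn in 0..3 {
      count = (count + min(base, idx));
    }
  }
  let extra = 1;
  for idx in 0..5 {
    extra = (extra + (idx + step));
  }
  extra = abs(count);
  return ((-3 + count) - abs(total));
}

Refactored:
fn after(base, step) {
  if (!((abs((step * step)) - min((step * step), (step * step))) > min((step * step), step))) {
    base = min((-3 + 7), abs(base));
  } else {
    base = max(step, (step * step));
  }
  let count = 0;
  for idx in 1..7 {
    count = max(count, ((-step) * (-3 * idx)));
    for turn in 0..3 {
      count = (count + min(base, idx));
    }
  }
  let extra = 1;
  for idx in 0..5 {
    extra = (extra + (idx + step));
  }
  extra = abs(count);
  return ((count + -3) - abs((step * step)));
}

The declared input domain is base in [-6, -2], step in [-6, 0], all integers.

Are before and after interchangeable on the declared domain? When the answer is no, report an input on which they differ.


Comparing the listings, the differences include: arithmetic usage differs; local variable names differ; statement counts differ.
One worked example (base=-4, step=-4) — before: total = 16; (!((abs(total) - min(total, total)) > min(total, step))) -> false; base = 16; count = 0; [idx=1]; count = 0; [turn=0]; count = 1; [turn=1]; count = 2; [turn=2]; count = 3; [idx=2]; count = 3; [turn=0]; count = 5; [turn=1]; count = 7; [turn=2]; count = 9; [idx=3]; count = 9; [turn=0]; count = 12; [turn=1]; count = 15; [turn=2]; count = 18; [idx=4]; count = 18; [turn=0]; count = 22; [turn=1]; count = 26; [turn=2]; count = 30; [idx=5]; count = 30; [turn=0]; count = 35; [turn=1]; count = 40; [turn=2]; count = 45; [idx=6]; count = 45; [turn=0]; count = 51; [turn=1]; count = 57; [turn=2]; count = 63; extra = 1; [idx=0]; extra = -3; [idx=1]; extra = -6; [idx=2]; extra = -8; [idx=3]; extra = -9; [idx=4]; extra = -9; extra = 63; return 44; after: (!((abs((step * step)) - min((step * step), (step * step))) > min((step * step), step))) -> false; base = 16; count = 0; [idx=1]; count = 0; [turn=0]; count = 1; [turn=1]; count = 2; [turn=2]; count = 3; [idx=2]; count = 3; [turn=0]; count = 5; [turn=1]; count = 7; [turn=2]; count = 9; [idx=3]; count = 9; [turn=0]; count = 12; [turn=1]; count = 15; [turn=2]; count = 18; [idx=4]; count = 18; [turn=0]; count = 22; [turn=1]; count = 26; [turn=2]; count = 30; [idx=5]; count = 30; [turn=0]; count = 35; [turn=1]; count = 40; [turn=2]; count = 45; [idx=6]; count = 45; [turn=0]; count = 51; [turn=1]; count = 57; [turn=2]; count = 63; extra = 1; [idx=0]; extra = -3; [idx=1]; extra = -6; [idx=2]; extra = -8; [idx=3]; extra = -9; [idx=4]; extra = -9; extra = 63; return 44; agreement on 44.
Checked all 35 inputs in the declared domain: the outputs agree on every one.
verdict: equivalent


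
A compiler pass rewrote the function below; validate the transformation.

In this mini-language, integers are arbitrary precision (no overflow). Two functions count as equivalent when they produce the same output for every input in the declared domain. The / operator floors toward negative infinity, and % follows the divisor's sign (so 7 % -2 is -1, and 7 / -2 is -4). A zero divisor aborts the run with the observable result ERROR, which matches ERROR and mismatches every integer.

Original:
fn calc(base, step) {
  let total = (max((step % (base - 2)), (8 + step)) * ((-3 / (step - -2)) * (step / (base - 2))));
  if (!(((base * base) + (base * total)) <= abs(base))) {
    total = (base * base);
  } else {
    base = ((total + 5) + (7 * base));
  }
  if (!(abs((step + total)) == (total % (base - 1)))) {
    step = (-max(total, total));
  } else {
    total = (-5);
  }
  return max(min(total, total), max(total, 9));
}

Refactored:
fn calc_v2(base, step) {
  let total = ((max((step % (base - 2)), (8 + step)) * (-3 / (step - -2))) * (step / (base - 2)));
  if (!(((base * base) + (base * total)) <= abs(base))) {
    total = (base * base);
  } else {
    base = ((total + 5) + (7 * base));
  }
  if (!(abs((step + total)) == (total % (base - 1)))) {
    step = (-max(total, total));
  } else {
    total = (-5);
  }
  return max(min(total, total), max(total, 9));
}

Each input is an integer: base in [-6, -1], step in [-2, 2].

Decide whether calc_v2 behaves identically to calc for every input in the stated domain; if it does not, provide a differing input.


Changes here: same computation, different form; the full 30-point sweep finds no disagreement.
verdict: equivalent


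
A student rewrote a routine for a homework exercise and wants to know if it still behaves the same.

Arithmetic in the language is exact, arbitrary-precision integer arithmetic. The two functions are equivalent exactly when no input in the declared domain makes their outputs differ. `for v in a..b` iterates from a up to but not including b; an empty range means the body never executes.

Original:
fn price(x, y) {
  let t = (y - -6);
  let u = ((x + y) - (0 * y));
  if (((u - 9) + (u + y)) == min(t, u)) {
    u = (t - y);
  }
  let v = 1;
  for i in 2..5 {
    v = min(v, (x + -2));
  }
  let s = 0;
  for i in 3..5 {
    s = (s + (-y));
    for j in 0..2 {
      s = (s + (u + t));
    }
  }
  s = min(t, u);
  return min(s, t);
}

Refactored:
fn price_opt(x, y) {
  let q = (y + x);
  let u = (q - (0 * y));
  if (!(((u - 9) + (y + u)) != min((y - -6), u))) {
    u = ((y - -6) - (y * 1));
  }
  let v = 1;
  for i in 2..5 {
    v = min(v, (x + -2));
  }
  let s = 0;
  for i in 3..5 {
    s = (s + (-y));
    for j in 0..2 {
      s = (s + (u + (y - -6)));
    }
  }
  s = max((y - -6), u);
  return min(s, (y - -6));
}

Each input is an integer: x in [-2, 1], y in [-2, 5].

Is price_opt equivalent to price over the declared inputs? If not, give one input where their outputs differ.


Not equivalent: x=-2, y=-2 separates them (-4 vs 4).
price: t := 4 | u := -4 | (((u - 9) + (u + y)) == min(t, u)): false | v := 1 | iter i=2: | v := -4 | iter i=3: | v := -4 | iter i=4: | v := -4 | s := 0 | iter i=3: | s := 2 | iter j=0: | s := 2 | iter j=1: | s := 2 | iter i=4: | s := 4 | iter j=0: | s := 4 | iter j=1: | s := 4 | s := -4 | result -4
price_opt: q := -4 | u := -4 | (!(((u - 9) + (y + u)) != min((y - -6), u))): false | v := 1 | iter i=2: | v := -4 | iter i=3: | v := -4 | iter i=4: | v := -4 | s := 0 | iter i=3: | s := 2 | iter j=0: | s := 2 | iter j=1: | s := 2 | iter i=4: | s := 4 | iter j=0: | s := 4 | iter j=1: | s := 4 | s := 4 | result 4
verdict: not equivalent; witness: x=-2, y=-2


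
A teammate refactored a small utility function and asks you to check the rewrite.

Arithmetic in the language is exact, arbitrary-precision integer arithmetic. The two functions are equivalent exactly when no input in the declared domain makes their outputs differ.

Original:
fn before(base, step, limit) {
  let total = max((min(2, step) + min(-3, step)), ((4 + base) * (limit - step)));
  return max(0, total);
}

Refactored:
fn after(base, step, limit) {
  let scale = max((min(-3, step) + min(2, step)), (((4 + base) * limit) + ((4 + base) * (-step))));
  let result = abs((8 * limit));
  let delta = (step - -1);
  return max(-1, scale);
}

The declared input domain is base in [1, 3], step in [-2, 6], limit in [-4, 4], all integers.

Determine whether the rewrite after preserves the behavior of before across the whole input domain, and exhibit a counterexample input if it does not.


The rewrite breaks on base=1, step=-2, limit=-4, where the results are 0 and -1.
before: total = -5; return 0
after: scale = -5; result = 32; delta = -1; return -1
verdict: not equivalent; witness: base=1, step=-2, limit=-4


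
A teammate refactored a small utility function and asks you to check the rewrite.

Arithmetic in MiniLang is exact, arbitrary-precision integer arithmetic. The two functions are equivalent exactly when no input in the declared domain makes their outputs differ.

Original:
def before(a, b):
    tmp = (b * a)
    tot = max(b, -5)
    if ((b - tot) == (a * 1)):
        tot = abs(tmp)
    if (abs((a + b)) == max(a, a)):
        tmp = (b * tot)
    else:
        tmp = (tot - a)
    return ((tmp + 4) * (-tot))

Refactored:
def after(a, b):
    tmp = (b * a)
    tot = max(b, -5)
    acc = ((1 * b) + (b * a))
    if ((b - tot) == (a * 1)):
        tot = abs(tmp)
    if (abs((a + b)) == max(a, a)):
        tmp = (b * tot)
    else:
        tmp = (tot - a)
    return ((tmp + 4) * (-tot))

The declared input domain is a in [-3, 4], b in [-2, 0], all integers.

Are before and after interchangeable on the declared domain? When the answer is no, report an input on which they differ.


Reading the diff, among the changes: arithmetic usage differs; constant usage differs; local variable names differ; statement counts differ.
Tracing a=2, b=-2: before: tmp := -4 | tot := -2 | ((b - tot) == (a * 1)): false | (abs((a + b)) == max(a, a)): false | tmp := -4 | result 0 | after: tmp := -4 | tot := -2 | acc := -6 | ((b - tot) == (a * 1)): false | (abs((a + b)) == max(a, a)): false | tmp := -4 | result 0 — matching result 0.
Across all 24 domain points the two functions coincide.
verdict: equivalent


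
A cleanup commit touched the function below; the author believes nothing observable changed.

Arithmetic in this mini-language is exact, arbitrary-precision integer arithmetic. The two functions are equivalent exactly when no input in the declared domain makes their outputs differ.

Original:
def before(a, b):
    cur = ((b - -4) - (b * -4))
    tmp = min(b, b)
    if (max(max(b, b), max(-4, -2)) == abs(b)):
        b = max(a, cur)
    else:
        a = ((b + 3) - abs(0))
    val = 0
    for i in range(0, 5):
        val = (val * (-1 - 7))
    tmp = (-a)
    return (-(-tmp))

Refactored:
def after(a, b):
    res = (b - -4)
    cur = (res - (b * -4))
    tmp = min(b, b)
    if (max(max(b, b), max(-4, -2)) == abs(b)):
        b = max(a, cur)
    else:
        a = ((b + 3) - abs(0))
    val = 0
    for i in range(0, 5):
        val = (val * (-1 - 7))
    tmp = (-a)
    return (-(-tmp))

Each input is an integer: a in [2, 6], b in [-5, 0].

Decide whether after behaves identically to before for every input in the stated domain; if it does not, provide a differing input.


The two are interchangeable: local variable names differ, and statement counts differ, and every declared input agrees.
Spot check at a=6, b=-5 — before: cur := -21 | tmp := -5 | (max(max(b, b), max(-4, -2)) == abs(b)): false | a := -2 | val := 0 | iter i=0: | val := 0 | iter i=1: | val := 0 | iter i=2: | val := 0 | iter i=3: | val := 0 | iter i=4: | val := 0 | tmp := 2 | result 2. after: res := -1 | cur := -21 | tmp := -5 | (max(max(b, b), max(-4, -2)) == abs(b)): false | a := -2 | val := 0 | iter i=0: | val := 0 | iter i=1: | val := 0 | iter i=2: | val := 0 | iter i=3: | val := 0 | iter i=4: | val := 0 | tmp := 2 | result 2. Both give 2.
An exhaustive pass over the 30 declared inputs shows identical outputs.
verdict: equivalent


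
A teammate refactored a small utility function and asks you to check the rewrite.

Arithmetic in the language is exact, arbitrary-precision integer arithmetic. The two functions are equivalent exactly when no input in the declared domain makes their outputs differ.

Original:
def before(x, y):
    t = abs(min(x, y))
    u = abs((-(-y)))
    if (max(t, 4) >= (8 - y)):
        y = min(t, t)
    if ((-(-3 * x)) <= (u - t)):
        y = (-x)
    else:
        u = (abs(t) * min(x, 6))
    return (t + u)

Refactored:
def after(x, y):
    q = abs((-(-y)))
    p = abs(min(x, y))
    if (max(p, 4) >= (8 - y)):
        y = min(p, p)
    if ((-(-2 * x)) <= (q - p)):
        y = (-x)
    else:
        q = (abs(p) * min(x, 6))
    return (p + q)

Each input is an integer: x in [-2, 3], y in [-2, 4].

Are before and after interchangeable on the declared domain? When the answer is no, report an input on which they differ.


Evaluate both at x=1, y=3.
before: t = 1; u = 3; (max(t, 4) >= (8 - y)) -> false; ((-(-3 * x)) <= (u - t)) -> false; u = 1; return 2
after: q = 3; p = 1; (max(p, 4) >= (8 - y)) -> false; ((-(-2 * x)) <= (q - p)) -> true; y = -1; return 4
2 against 4: the behavior changed.
verdict: not equivalent; witness: x=1, y=3


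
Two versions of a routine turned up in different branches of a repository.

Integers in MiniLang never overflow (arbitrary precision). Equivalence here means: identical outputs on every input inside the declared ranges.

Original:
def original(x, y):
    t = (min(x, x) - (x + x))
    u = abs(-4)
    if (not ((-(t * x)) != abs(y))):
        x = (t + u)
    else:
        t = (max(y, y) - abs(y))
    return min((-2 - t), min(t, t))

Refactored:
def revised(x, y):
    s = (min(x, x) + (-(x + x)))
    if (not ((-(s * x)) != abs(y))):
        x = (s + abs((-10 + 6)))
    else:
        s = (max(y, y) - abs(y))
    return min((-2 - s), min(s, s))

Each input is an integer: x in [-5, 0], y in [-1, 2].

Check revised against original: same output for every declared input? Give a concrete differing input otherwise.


Reading the diff, among the changes: constant usage differs, plus statement counts differ, plus arithmetic usage differs, plus local variable names differ.
One worked example (x=-2, y=0) — original: t=2, then u=4, then (not ((-(t * x)) != abs(y))) is false, then t=0, then returns -2; revised: s=2, then (not ((-(s * x)) != abs(y))) is false, then s=0, then returns -2; agreement on -2.
An exhaustive pass over the 24 declared inputs shows identical outputs.
verdict: equivalent


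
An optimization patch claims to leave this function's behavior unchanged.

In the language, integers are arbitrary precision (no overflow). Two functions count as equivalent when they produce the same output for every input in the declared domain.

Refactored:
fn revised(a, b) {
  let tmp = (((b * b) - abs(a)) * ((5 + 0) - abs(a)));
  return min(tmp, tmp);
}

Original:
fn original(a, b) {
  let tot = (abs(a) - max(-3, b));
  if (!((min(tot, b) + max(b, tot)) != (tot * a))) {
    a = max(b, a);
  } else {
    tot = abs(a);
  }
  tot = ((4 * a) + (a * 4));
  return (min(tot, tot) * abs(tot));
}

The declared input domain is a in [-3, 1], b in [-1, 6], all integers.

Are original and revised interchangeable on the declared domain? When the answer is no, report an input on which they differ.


The rewrite breaks on a=-3, b=-1, where the results are -576 and -4.
original: tot := 4 | (!((min(tot, b) + max(b, tot)) != (tot * a))): false | tot := 3 | tot := -24 | result -576
revised: tmp := -4 | result -4
verdict: not equivalent; witness: a=-3, b=-1


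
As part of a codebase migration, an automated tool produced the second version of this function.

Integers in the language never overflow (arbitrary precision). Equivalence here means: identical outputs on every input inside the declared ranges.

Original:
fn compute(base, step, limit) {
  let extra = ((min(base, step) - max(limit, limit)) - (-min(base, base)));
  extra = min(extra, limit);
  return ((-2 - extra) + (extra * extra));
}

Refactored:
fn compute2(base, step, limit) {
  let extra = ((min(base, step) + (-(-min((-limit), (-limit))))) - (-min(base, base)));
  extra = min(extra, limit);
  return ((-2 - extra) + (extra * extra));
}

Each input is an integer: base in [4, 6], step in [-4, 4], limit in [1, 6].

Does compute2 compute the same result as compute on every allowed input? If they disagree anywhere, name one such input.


Comparing the listings, the differences include: min/max/abs usage differs; also arithmetic usage differs.
One worked example (base=6, step=3, limit=4) — compute: extra := 5 | extra := 4 | result 10; compute2: extra := 5 | extra := 4 | result 10; agreement on 10.
Across all 162 domain points the two functions coincide.
verdict: equivalent


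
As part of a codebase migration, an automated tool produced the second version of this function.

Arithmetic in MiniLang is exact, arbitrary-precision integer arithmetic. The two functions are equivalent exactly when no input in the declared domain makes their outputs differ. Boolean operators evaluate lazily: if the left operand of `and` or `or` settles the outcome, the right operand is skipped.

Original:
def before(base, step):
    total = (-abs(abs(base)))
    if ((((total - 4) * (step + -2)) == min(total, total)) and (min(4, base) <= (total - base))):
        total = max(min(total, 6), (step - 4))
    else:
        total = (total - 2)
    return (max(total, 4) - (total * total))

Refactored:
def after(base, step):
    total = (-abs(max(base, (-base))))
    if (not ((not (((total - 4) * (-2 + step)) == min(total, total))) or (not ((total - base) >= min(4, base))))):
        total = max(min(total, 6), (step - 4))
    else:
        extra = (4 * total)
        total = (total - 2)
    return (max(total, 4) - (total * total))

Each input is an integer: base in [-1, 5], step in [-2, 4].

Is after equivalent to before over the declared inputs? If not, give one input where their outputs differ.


Reading the diff, among the changes: statement counts differ; local variable names differ; constant usage differs; comparison usage differs; arithmetic usage differs; boolean connective usage differs; min/max/abs usage differs.
Tracing base=1, step=3: before: total = -1; ((((total - 4) * (step + -2)) == min(total, total)) and (min(4, base) <= (total - base))) -> false; total = -3; return -5 | after: total = -1; (not ((not (((total - 4) * (-2 + step)) == min(total, total))) or (not ((total - base) >= min(4, base))))) -> false; extra = -4; total = -3; return -5 — matching result -5.
Checked all 49 inputs in the declared domain: the outputs agree on every one.
verdict: equivalent


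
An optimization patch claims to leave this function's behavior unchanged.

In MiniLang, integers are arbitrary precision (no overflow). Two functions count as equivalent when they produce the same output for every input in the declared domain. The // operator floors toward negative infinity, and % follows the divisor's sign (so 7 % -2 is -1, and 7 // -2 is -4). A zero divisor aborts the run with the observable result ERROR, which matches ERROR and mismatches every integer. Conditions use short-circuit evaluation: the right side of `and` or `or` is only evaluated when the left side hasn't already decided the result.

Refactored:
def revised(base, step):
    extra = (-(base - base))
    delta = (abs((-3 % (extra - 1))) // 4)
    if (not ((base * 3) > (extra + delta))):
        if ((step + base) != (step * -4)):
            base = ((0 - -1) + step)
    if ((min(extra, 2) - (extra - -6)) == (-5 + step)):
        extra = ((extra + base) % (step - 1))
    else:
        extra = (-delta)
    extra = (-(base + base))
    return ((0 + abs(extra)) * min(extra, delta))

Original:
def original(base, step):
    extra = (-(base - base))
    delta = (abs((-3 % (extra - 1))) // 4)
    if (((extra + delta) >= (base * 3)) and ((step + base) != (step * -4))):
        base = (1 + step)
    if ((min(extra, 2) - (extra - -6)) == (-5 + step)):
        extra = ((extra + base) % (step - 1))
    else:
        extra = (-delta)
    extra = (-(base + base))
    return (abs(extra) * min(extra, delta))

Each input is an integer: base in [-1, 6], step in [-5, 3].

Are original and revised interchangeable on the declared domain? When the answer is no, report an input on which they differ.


Side by side, the visible changes include: branching structure differs; and constant usage differs; and comparison usage differs; and boolean connective usage differs; and arithmetic usage differs; and statement counts differ.
One worked example (base=0, step=1) — original: extra becomes 0; next delta becomes 0; next (((extra + delta) >= (base * 3)) and ((step + base) != (step * -4))) evaluates to true; next base becomes 2; next ((min(extra, 2) - (extra - -6)) == (-5 + step)) evaluates to false; next extra becomes 0; next extra becomes -4; next final value -16; revised: extra becomes 0; next delta becomes 0; next (not ((base * 3) > (extra + delta))) evaluates to true; next ((step + base) != (step * -4)) evaluates to true; next base becomes 2; next ((min(extra, 2) - (extra - -6)) == (-5 + step)) evaluates to false; next extra becomes 0; next extra becomes -4; next final value -16; agreement on -16.
Checked all 72 inputs in the declared domain: the outputs agree on every one.
verdict: equivalent


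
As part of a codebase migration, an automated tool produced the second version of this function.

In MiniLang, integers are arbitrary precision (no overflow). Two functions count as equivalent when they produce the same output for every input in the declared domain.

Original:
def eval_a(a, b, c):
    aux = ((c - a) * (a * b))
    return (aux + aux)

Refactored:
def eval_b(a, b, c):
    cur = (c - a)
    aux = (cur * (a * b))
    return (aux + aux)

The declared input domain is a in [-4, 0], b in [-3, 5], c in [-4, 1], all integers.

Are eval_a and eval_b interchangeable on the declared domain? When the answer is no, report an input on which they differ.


Changes here: local variable names differ; also statement counts differ; the full 270-point sweep finds no disagreement.
verdict: equivalent


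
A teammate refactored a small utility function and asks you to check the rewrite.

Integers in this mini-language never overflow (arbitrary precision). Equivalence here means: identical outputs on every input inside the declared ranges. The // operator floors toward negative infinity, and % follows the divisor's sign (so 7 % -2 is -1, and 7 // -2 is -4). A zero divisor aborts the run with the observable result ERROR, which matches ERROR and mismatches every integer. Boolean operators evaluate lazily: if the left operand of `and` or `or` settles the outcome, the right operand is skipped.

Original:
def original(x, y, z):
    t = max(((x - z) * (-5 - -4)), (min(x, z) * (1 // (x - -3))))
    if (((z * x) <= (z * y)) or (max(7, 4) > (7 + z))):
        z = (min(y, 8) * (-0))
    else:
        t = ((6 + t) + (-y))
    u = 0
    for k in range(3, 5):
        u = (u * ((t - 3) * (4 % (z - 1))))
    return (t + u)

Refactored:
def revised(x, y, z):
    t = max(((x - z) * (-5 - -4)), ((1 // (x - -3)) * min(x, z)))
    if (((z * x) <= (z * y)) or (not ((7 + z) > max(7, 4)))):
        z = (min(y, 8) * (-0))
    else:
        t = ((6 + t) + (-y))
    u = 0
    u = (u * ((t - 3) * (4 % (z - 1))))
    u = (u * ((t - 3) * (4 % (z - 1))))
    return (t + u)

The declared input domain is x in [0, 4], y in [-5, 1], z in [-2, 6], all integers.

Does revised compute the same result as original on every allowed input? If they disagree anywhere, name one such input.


The suspicious-looking change has no observable effect anywhere in the declared ranges.
Spot check at x=0, y=-3, z=3 — original: t becomes 3; next (((z * x) <= (z * y)) or (max(7, 4) > (7 + z))) evaluates to false; next t becomes 12; next u becomes 0; next at k=3:; next u becomes 0; next at k=4:; next u becomes 0; next final value 12. revised: t becomes 3; next (((z * x) <= (z * y)) or (not ((7 + z) > max(7, 4)))) evaluates to false; next t becomes 12; next u becomes 0; next u becomes 0; next u becomes 0; next final value 12. Both give 12.
An exhaustive pass over the 315 declared inputs shows identical outputs.
verdict: equivalent


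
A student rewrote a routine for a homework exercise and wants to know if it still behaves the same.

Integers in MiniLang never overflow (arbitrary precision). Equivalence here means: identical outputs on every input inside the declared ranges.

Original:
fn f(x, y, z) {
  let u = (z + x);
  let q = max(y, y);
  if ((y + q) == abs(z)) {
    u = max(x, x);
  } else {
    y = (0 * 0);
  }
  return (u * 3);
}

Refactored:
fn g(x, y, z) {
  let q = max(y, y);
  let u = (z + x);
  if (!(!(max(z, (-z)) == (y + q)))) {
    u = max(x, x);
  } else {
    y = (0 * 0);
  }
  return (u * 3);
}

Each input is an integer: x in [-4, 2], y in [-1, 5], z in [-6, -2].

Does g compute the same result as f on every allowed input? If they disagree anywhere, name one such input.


Side by side, the visible changes include: boolean connective usage differs; and min/max/abs usage differs.
As a probe, take x=1, y=5, z=-4: f runs u = -3; q = 5; ((y + q) == abs(z)) -> false; y = 0; return -9; g runs q = 5; u = -3; (!(!(max(z, (-z)) == (y + q)))) -> false; y = 0; return -9; both end at -9.
Sweeping the whole domain (245 inputs) finds no disagreement.
verdict: equivalent


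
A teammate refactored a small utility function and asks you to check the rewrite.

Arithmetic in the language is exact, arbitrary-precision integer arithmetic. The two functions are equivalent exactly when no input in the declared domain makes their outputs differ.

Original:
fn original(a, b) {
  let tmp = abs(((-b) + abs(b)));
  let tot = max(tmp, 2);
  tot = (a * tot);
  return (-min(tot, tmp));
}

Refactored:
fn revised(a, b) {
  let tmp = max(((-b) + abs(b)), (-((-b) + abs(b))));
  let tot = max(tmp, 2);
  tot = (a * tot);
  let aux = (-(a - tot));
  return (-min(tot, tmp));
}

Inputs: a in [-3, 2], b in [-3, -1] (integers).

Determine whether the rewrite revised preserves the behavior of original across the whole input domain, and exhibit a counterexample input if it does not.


Although statement counts differ; and min/max/abs usage differs; and arithmetic usage differs; and local variable names differ, 18/18 inputs agree.
verdict: equivalent


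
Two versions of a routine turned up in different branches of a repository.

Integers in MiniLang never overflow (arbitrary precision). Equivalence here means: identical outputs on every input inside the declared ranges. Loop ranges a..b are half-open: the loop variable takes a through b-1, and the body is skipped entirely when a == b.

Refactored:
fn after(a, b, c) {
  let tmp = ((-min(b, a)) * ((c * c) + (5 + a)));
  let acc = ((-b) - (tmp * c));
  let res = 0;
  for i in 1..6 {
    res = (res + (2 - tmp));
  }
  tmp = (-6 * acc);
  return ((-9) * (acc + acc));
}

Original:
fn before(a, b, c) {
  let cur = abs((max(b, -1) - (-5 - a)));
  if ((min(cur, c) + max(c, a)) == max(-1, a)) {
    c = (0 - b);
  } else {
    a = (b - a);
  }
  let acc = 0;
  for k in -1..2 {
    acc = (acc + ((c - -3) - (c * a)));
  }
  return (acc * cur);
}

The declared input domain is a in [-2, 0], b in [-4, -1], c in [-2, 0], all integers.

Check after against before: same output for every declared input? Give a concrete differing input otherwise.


Not equivalent: a=-2, b=-4, c=-2 separates them (-18 vs -1080).
before: cur := 2 | ((min(cur, c) + max(c, a)) == max(-1, a)): false | a := -2 | acc := 0 | iter k=-1: | acc := -3 | iter k=0: | acc := -6 | iter k=1: | acc := -9 | result -18
after: tmp := 28 | acc := 60 | res := 0 | iter i=1: | res := -26 | iter i=2: | res := -52 | iter i=3: | res := -78 | iter i=4: | res := -104 | iter i=5: | res := -130 | tmp := -360 | result -1080
verdict: not equivalent; witness: a=-2, b=-4, c=-2


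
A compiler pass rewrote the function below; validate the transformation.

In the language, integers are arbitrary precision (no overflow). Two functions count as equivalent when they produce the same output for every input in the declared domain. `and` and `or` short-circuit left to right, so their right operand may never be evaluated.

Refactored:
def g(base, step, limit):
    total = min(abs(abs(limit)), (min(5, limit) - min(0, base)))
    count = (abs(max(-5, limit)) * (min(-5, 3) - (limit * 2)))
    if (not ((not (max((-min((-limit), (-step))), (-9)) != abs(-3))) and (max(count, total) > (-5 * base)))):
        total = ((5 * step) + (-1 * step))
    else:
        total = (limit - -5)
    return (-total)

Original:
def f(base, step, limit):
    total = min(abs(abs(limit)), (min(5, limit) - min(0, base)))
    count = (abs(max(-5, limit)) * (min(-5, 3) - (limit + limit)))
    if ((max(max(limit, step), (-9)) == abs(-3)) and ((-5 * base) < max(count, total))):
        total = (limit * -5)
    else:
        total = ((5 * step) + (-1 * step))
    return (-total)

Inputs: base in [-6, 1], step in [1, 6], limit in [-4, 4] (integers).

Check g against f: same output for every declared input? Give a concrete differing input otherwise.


Not equivalent: base=-2, step=3, limit=-4 separates them (-20 vs -1).
f: total=-2, then count=12, then ((max(max(limit, step), (-9)) == abs(-3)) and ((-5 * base) < max(count, total))) is true, then total=20, then returns -20
g: total=-2, then count=12, then (not ((not (max((-min((-limit), (-step))), (-9)) != abs(-3))) and (max(count, total) > (-5 * base)))) is false, then total=1, then returns -1
verdict: not equivalent; witness: base=-2, step=3, limit=-4


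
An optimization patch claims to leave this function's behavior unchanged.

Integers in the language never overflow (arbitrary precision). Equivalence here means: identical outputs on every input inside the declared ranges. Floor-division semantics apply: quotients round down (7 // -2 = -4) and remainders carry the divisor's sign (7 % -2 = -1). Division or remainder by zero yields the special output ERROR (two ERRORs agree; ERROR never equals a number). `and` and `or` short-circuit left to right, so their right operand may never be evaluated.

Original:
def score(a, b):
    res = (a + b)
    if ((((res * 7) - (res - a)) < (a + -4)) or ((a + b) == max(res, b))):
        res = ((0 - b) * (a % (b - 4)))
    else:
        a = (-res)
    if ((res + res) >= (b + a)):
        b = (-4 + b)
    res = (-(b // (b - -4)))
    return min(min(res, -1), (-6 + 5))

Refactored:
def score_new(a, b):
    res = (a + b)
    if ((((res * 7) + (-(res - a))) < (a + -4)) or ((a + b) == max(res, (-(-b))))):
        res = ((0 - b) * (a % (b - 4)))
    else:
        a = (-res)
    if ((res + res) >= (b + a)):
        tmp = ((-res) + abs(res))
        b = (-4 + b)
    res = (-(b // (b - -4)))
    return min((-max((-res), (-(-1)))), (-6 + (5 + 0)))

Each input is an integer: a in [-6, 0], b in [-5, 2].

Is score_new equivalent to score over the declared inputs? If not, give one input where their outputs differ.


The two are interchangeable: arithmetic usage differs; also min/max/abs usage differs; also constant usage differs; also statement counts differ; also local variable names differ, and every declared input agrees.
As a probe, take a=-4, b=2: score runs res becomes -2; next ((((res * 7) - (res - a)) < (a + -4)) or ((a + b) == max(res, b))) evaluates to true; next res becomes 0; next ((res + res) >= (b + a)) evaluates to true; next b becomes -2; next res becomes 1; next final value -1; score_new runs res becomes -2; next ((((res * 7) + (-(res - a))) < (a + -4)) or ((a + b) == max(res, (-(-b))))) evaluates to true; next res becomes 0; next ((res + res) >= (b + a)) evaluates to true; next tmp becomes 0; next b becomes -2; next res becomes 1; next final value -1; both end at -1.
An exhaustive pass over the 56 declared inputs shows identical outputs.
verdict: equivalent


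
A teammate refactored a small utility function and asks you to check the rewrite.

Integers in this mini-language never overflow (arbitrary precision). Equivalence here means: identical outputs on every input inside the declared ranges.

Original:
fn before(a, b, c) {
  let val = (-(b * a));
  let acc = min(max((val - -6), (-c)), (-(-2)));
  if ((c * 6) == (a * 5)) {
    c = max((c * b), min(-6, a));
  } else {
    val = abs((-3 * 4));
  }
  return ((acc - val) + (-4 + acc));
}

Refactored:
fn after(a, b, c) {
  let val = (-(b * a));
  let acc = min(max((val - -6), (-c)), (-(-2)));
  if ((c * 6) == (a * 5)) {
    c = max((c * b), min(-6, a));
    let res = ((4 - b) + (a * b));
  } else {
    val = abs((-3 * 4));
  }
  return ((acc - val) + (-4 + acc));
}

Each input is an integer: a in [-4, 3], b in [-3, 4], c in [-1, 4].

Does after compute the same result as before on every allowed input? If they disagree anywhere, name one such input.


Differences: arithmetic usage differs; constant usage differs; local variable names differ; statement counts differ — yet all 384 inputs agree.
verdict: equivalent


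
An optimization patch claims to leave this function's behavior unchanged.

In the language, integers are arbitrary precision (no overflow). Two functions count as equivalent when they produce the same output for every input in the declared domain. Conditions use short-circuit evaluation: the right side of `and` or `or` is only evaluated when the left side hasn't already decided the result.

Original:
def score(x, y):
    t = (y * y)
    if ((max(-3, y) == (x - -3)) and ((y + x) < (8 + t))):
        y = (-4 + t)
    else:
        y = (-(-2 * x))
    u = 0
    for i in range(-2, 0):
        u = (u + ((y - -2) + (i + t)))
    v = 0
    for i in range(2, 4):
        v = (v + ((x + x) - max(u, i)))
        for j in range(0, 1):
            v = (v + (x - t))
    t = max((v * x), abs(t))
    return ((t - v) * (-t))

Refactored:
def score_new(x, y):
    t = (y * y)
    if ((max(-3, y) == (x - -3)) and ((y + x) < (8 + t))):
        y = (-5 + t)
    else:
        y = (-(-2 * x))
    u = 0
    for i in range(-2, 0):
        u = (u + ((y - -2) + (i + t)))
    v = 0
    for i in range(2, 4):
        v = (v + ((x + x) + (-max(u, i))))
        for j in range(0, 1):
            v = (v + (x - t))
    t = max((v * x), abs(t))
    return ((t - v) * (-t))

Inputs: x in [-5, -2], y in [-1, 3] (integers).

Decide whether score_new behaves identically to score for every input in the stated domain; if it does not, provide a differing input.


The suspicious edit (`-4` became `-5`) never changes the result for any input inside the declared domain.
Tracing x=-4, y=2: score: t := 4 | ((max(-3, y) == (x - -3)) and ((y + x) < (8 + t))): false | y := -8 | u := 0 | iter i=-2: | u := -4 | iter i=-1: | u := -7 | v := 0 | iter i=2: | v := -10 | iter j=0: | v := -18 | iter i=3: | v := -29 | iter j=0: | v := -37 | t := 148 | result -27380 | score_new: t := 4 | ((max(-3, y) == (x - -3)) and ((y + x) < (8 + t))): false | y := -8 | u := 0 | iter i=-2: | u := -4 | iter i=-1: | u := -7 | v := 0 | iter i=2: | v := -10 | iter j=0: | v := -18 | iter i=3: | v := -29 | iter j=0: | v := -37 | t := 148 | result -27380 — matching result -27380.
Sweeping the whole domain (20 inputs) finds no disagreement.
verdict: equivalent


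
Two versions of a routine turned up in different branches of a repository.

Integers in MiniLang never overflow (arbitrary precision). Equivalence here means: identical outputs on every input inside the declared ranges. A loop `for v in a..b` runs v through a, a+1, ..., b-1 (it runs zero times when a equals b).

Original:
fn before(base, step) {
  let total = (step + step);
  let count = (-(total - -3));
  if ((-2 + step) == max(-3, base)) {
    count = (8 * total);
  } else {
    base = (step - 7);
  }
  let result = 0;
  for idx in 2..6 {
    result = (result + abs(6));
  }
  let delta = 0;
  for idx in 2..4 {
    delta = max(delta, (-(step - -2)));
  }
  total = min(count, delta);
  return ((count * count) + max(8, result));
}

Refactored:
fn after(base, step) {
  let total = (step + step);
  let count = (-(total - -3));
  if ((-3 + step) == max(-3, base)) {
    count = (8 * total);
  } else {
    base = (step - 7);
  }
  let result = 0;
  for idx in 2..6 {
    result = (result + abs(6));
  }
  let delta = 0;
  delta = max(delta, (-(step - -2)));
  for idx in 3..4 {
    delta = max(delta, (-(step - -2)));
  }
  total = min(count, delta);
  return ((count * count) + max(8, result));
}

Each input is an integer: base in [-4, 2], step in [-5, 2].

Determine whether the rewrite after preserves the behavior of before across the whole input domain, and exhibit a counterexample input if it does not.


Consider the input base=-4, step=-1.
before: total := -2 | count := -1 | ((-2 + step) == max(-3, base)): true | count := -16 | result := 0 | iter idx=2: | result := 6 | iter idx=3: | result := 12 | iter idx=4: | result := 18 | iter idx=5: | result := 24 | delta := 0 | iter idx=2: | delta := 0 | iter idx=3: | delta := 0 | total := -16 | result 280
after: total := -2 | count := -1 | ((-3 + step) == max(-3, base)): false | base := -8 | result := 0 | iter idx=2: | result := 6 | iter idx=3: | result := 12 | iter idx=4: | result := 18 | iter idx=5: | result := 24 | delta := 0 | delta := 0 | iter idx=3: | delta := 0 | total := -1 | result 25
280 != 25, so the rewrite changes behavior.
verdict: not equivalent; witness: base=-4, step=-1
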